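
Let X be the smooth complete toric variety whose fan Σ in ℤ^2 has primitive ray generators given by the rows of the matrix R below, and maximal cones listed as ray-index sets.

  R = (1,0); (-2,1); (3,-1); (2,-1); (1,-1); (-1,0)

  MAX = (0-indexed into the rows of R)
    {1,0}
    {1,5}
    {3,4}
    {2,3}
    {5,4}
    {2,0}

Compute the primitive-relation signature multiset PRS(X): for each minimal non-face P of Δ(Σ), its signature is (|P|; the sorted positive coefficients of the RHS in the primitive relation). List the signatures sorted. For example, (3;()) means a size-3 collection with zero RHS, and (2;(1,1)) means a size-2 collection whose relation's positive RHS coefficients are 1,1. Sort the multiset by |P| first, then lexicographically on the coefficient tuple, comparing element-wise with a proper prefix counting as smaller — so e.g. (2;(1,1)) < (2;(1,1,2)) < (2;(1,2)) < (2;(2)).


The 9 primitive collections of Σ (r=6, n=2):

  • {0,5}:  v_{0} + v_{5} = 0 ; sig = (2;())
  • {1,3}:  v_{1} + v_{3} = 0 ; sig = (2;())
  • {0,3}:  v_{0} + v_{3} = v_{2} ; sig = (2;(1))
  • {0,4}:  v_{0} + v_{4} = v_{3} ; sig = (2;(1))
  • {1,2}:  v_{1} + v_{2} = v_{0} ; sig = (2;(1))
  • {1,4}:  v_{1} + v_{4} = v_{5} ; sig = (2;(1))
  • {2,5}:  v_{2} + v_{5} = v_{3} ; sig = (2;(1))
  • {3,5}:  v_{3} + v_{5} = v_{4} ; sig = (2;(1))
  • {2,4}:  v_{2} + v_{4} = 2·v_{3} ; sig = (2;(2))

Hence PRS(X_Σ) =
[(2;()), (2;()), (2;(1)), (2;(1)), (2;(1)), (2;(1)), (2;(1)), (2;(1)), (2;(2))]


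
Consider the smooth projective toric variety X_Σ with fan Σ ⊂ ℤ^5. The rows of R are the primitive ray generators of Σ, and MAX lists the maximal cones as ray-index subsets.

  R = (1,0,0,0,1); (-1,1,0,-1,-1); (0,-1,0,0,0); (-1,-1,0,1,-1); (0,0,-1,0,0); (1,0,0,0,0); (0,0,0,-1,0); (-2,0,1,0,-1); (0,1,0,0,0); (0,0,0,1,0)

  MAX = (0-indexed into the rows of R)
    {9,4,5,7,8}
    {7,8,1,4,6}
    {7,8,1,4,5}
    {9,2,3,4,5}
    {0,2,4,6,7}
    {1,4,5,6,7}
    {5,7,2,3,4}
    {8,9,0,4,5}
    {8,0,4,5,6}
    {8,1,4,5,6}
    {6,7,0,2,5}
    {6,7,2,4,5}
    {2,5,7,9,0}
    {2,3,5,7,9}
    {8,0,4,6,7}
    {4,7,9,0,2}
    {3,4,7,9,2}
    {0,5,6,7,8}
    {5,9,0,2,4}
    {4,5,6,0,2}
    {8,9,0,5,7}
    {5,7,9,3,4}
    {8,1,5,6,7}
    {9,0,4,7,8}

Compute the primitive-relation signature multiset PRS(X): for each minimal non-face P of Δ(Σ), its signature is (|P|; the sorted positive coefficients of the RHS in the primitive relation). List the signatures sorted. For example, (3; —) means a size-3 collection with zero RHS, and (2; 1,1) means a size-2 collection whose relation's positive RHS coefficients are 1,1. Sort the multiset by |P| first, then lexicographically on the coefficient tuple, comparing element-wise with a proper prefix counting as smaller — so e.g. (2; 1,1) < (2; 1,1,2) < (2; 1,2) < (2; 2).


|primitive collections| = 12. Relations:

  P={2,8}:  v_{2} + v_{8} = 0 — sig = (2; —)
  P={6,9}:  v_{6} + v_{9} = 0 — sig = (2; —)
  P={0,1}:  v_{0} + v_{1} = v_{6} + v_{8} — sig = (2; 1,1)
  P={0,3}:  v_{0} + v_{3} = v_{2} + v_{9} — sig = (2; 1,1)
  P={1,2}:  v_{1} + v_{2} = v_{4} + v_{5} + v_{6} + v_{7} — sig = (2; 1,1,1,1)
  P={1,9}:  v_{1} + v_{9} = v_{4} + v_{5} + v_{7} + v_{8} — sig = (2; 1,1,1,1)
  P={3,6}:  v_{3} + v_{6} = v_{2} + v_{4} + v_{5} + v_{7} — sig = (2; 1,1,1,1)
  P={3,8}:  v_{3} + v_{8} = v_{4} + v_{5} + v_{7} + v_{9} — sig = (2; 1,1,1,1)
  P={1,3}:  v_{1} + v_{3} = 2·v_{4} + 2·v_{5} + 2·v_{7} — sig = (2; 2,2,2)
  P={0,4,5,7}:  v_{0} + v_{4} + v_{5} + v_{7} = 0 — sig = (4; —)
  P={2,4,5,7,9}:  v_{2} + v_{4} + v_{5} + v_{7} + v_{9} = v_{3} — sig = (5; 1)
  P={4,5,6,7,8}:  v_{4} + v_{5} + v_{6} + v_{7} + v_{8} = v_{1} — sig = (5; 1)

Hence PRS(X_Σ) =
{ (2; —) ×2,  (2; 1,1) ×2,  (2; 1,1,1,1) ×4,  (2; 2,2,2),  (4; —),  (5; 1) ×2 }


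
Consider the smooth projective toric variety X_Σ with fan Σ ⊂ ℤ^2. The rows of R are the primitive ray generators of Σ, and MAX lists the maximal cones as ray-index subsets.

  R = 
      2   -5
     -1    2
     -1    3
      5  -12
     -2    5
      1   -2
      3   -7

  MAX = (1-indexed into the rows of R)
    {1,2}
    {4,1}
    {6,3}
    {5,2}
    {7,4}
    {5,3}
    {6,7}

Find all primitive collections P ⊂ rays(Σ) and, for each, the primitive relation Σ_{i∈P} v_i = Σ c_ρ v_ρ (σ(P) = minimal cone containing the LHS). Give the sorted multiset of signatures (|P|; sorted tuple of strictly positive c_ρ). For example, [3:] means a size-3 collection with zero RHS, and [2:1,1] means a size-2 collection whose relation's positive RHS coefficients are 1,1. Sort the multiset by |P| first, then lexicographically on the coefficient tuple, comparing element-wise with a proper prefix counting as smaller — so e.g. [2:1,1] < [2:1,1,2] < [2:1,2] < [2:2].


Minimal non-faces — 14 found among 7 rays, 7 max cones:

  {1,5}:  v_{1} + v_{5} = 0  ⟹  sig = [2:]
  {2,6}:  v_{2} + v_{6} = 0  ⟹  sig = [2:]
  {1,3}:  v_{1} + v_{3} = v_{6}  ⟹  sig = [2:1]
  {1,6}:  v_{1} + v_{6} = v_{7}  ⟹  sig = [2:1]
  {1,7}:  v_{1} + v_{7} = v_{4}  ⟹  sig = [2:1]
  {2,3}:  v_{2} + v_{3} = v_{5}  ⟹  sig = [2:1]
  {2,7}:  v_{2} + v_{7} = v_{1}  ⟹  sig = [2:1]
  {4,5}:  v_{4} + v_{5} = v_{7}  ⟹  sig = [2:1]
  {5,6}:  v_{5} + v_{6} = v_{3}  ⟹  sig = [2:1]
  {5,7}:  v_{5} + v_{7} = v_{6}  ⟹  sig = [2:1]
  {3,4}:  v_{3} + v_{4} = v_{6} + v_{7}  ⟹  sig = [2:1,1]
  {2,4}:  v_{2} + v_{4} = 2·v_{1}  ⟹  sig = [2:2]
  {3,7}:  v_{3} + v_{7} = 2·v_{6}  ⟹  sig = [2:2]
  {4,6}:  v_{4} + v_{6} = 2·v_{7}  ⟹  sig = [2:2]

Sorted signature multiset PRS(X):
{ [2:] ×2,  [2:1] ×8,  [2:1,1],  [2:2] ×3 }


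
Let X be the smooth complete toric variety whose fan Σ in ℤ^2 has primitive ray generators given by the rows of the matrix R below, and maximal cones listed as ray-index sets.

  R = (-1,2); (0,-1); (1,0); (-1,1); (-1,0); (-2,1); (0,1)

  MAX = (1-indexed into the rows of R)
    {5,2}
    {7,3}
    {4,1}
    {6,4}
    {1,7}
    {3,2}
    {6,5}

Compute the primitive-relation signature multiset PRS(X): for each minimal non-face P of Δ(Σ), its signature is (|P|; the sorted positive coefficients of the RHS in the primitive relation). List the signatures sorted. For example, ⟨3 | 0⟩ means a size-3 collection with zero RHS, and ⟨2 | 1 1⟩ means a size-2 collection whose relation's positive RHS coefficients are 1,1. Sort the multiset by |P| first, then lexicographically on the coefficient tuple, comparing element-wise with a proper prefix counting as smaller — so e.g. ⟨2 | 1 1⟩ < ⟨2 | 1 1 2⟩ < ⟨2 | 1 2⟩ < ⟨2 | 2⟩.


14 minimal non-faces of Δ(Σ) (on 7 rays):

  P = {2,7}:  v_{2} + v_{7} = 0  ⇒ sig = ⟨2 | 0⟩
  P = {3,5}:  v_{3} + v_{5} = 0  ⇒ sig = ⟨2 | 0⟩
  P = {1,2}:  v_{1} + v_{2} = v_{4}  ⇒ sig = ⟨2 | 1⟩
  P = {2,4}:  v_{2} + v_{4} = v_{5}  ⇒ sig = ⟨2 | 1⟩
  P = {3,4}:  v_{3} + v_{4} = v_{7}  ⇒ sig = ⟨2 | 1⟩
  P = {3,6}:  v_{3} + v_{6} = v_{4}  ⇒ sig = ⟨2 | 1⟩
  P = {4,5}:  v_{4} + v_{5} = v_{6}  ⇒ sig = ⟨2 | 1⟩
  P = {4,7}:  v_{4} + v_{7} = v_{1}  ⇒ sig = ⟨2 | 1⟩
  P = {5,7}:  v_{5} + v_{7} = v_{4}  ⇒ sig = ⟨2 | 1⟩
  P = {1,3}:  v_{1} + v_{3} = 2·v_{7}  ⇒ sig = ⟨2 | 2⟩
  P = {1,5}:  v_{1} + v_{5} = 2·v_{4}  ⇒ sig = ⟨2 | 2⟩
  P = {2,6}:  v_{2} + v_{6} = 2·v_{5}  ⇒ sig = ⟨2 | 2⟩
  P = {6,7}:  v_{6} + v_{7} = 2·v_{4}  ⇒ sig = ⟨2 | 2⟩
  P = {1,6}:  v_{1} + v_{6} = 3·v_{4}  ⇒ sig = ⟨2 | 3⟩

Sorted signature multiset PRS(X):
    ⟨2 | 0⟩
    ⟨2 | 0⟩
    ⟨2 | 1⟩
    ⟨2 | 1⟩
    ⟨2 | 1⟩
    ⟨2 | 1⟩
    ⟨2 | 1⟩
    ⟨2 | 1⟩
    ⟨2 | 1⟩
    ⟨2 | 2⟩
    ⟨2 | 2⟩
    ⟨2 | 2⟩
    ⟨2 | 2⟩
    ⟨2 | 3⟩


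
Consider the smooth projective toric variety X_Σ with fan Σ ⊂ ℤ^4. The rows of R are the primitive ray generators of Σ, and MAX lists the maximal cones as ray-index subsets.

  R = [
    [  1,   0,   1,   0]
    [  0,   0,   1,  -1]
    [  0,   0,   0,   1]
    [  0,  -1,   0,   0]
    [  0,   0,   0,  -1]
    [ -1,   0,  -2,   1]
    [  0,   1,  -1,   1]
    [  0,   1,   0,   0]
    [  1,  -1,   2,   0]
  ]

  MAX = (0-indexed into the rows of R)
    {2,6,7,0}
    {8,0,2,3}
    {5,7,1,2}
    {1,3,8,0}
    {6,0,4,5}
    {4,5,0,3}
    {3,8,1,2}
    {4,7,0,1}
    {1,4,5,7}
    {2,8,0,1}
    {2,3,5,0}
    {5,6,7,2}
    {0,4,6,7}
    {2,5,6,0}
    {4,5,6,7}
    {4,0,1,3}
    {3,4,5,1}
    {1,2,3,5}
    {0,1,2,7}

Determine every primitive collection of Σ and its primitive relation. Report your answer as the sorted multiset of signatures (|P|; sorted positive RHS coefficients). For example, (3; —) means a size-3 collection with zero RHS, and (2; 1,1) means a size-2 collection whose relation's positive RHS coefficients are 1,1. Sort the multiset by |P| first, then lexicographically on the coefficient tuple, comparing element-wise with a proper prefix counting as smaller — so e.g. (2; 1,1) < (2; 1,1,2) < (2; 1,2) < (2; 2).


Δ(Σ) — 9 vertices, 11 min non-faces:

  P={2,4}:  v_{2} + v_{4} = 0  ⇒ sig = (2; —)
  P={3,7}:  v_{3} + v_{7} = 0  ⇒ sig = (2; —)
  P={1,6}:  v_{1} + v_{6} = v_{7}  ⇒ sig = (2; 1)
  P={3,6}:  v_{3} + v_{6} = v_{0} + v_{5}  ⇒ sig = (2; 1,1)
  P={5,8}:  v_{5} + v_{8} = v_{2} + v_{3}  ⇒ sig = (2; 1,1)
  P={6,8}:  v_{6} + v_{8} = v_{0} + v_{2}  ⇒ sig = (2; 1,1)
  P={4,8}:  v_{4} + v_{8} = v_{0} + v_{1} + v_{3}  ⇒ sig = (2; 1,1,1)
  P={7,8}:  v_{7} + v_{8} = v_{0} + v_{1} + v_{2}  ⇒ sig = (2; 1,1,1)
  P={0,1,5}:  v_{0} + v_{1} + v_{5} = 0  ⇒ sig = (3; —)
  P={0,5,7}:  v_{0} + v_{5} + v_{7} = v_{6}  ⇒ sig = (3; 1)
  P={0,1,2,3}:  v_{0} + v_{1} + v_{2} + v_{3} = v_{8}  ⇒ sig = (4; 1)

Signatures (|P|; sorted positive RHS coefficients), sorted:
    (2; —)
    (2; —)
    (2; 1)
    (2; 1,1)
    (2; 1,1)
    (2; 1,1)
    (2; 1,1,1)
    (2; 1,1,1)
    (3; —)
    (3; 1)
    (4; 1)


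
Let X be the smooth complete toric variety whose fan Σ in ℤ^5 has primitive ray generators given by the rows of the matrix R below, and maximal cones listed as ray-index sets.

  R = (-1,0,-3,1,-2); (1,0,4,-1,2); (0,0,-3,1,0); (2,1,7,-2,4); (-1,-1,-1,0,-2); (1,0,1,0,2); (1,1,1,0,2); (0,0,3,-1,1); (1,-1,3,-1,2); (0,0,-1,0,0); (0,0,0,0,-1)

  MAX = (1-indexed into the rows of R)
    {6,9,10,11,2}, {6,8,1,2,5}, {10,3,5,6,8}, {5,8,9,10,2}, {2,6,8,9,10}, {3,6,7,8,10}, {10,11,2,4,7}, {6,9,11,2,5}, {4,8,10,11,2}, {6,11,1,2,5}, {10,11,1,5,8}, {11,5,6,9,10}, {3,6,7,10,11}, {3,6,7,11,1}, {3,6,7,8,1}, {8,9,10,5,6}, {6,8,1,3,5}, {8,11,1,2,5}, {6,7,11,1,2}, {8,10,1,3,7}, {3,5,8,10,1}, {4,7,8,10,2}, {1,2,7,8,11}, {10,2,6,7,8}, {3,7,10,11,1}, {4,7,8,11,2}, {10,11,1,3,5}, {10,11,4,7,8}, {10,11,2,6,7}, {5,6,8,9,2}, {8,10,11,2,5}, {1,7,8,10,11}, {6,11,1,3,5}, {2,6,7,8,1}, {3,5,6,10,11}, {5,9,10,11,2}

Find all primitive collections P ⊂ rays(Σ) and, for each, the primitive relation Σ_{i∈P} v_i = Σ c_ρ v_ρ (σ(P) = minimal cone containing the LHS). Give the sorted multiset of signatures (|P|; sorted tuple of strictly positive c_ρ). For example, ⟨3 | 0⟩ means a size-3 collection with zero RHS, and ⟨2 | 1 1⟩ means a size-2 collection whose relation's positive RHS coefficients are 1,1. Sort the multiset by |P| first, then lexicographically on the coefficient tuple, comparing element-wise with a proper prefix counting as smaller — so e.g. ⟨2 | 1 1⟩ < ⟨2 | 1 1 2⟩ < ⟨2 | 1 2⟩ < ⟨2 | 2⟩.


Σ has 17 primitive collections:

  {5,7}:  v_{5} + v_{7} = 0  →  sig = ⟨2 | 0⟩
  {2,3}:  v_{2} + v_{3} = v_{6}  →  sig = ⟨2 | 1⟩
  {1,9}:  v_{1} + v_{9} = v_{5} + v_{6}  →  sig = ⟨2 | 1 1⟩
  {1,4}:  v_{1} + v_{4} = v_{7} + v_{8} + v_{11}  →  sig = ⟨2 | 1 1 1⟩
  {3,4}:  v_{3} + v_{4} = v_{2} + v_{7} + v_{10}  →  sig = ⟨2 | 1 1 1⟩
  {7,9}:  v_{7} + v_{9} = v_{2} + v_{6} + v_{10}  →  sig = ⟨2 | 1 1 1⟩
  {4,5}:  v_{4} + v_{5} = v_{2} + v_{8} + v_{10} + v_{11}  →  sig = ⟨2 | 1 1 1 1⟩
  {3,9}:  v_{3} + v_{9} = v_{5} + 2·v_{6} + v_{10}  →  sig = ⟨2 | 1 1 2⟩
  {4,6}:  v_{4} + v_{6} = 2·v_{2} + v_{7} + v_{10}  →  sig = ⟨2 | 1 1 2⟩
  {4,9}:  v_{4} + v_{9} = 3·v_{2} + 2·v_{10}  →  sig = ⟨2 | 2 3⟩
  {1,2,10}:  v_{1} + v_{2} + v_{10} = 0  →  sig = ⟨3 | 0⟩
  {3,8,11}:  v_{3} + v_{8} + v_{11} = 0  →  sig = ⟨3 | 0⟩
  {1,6,10}:  v_{1} + v_{6} + v_{10} = v_{3}  →  sig = ⟨3 | 1⟩
  {6,8,11}:  v_{6} + v_{8} + v_{11} = v_{2}  →  sig = ⟨3 | 1⟩
  {8,9,11}:  v_{8} + v_{9} + v_{11} = 2·v_{2} + v_{5} + v_{10}  →  sig = ⟨3 | 1 1 2⟩
  {2,5,6,10}:  v_{2} + v_{5} + v_{6} + v_{10} = v_{9}  →  sig = ⟨4 | 1⟩
  {2,7,8,10,11}:  v_{2} + v_{7} + v_{8} + v_{10} + v_{11} = v_{4}  →  sig = ⟨5 | 1⟩

so the primitive-relation signature multiset is
[⟨2 | 0⟩, ⟨2 | 1⟩, ⟨2 | 1 1⟩, ⟨2 | 1 1 1⟩, ⟨2 | 1 1 1⟩, ⟨2 | 1 1 1⟩, ⟨2 | 1 1 1 1⟩, ⟨2 | 1 1 2⟩, ⟨2 | 1 1 2⟩, ⟨2 | 2 3⟩, ⟨3 | 0⟩, ⟨3 | 0⟩, ⟨3 | 1⟩, ⟨3 | 1⟩, ⟨3 | 1 1 2⟩, ⟨4 | 1⟩, ⟨5 | 1⟩]


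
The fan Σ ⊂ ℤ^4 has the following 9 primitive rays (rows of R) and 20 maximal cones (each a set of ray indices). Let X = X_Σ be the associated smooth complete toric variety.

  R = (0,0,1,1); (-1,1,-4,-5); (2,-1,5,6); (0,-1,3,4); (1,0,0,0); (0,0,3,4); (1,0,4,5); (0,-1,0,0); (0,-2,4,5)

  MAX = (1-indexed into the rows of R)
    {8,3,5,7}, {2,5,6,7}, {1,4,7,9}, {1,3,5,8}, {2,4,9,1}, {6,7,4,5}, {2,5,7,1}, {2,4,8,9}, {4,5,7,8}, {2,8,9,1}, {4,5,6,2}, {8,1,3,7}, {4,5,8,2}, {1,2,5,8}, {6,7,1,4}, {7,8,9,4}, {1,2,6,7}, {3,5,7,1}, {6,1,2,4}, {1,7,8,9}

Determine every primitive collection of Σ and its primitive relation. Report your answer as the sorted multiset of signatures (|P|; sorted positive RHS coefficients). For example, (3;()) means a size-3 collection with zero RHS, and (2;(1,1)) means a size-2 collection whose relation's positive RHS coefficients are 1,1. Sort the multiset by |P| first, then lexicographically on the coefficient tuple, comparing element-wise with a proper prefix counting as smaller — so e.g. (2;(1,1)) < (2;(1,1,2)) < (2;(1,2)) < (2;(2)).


Minimal non-faces — 14 found among 9 rays, 20 max cones:

  {6,8}:  v_{6} + v_{8} = v_{4}  ⟹  sig = (2;(1))
  {2,3}:  v_{2} + v_{3} = v_{1} + v_{5}  ⟹  sig = (2;(1,1))
  {3,6}:  v_{3} + v_{6} = 2·v_{7} + v_{8}  ⟹  sig = (2;(1,2))
  {5,9}:  v_{5} + v_{9} = v_{7} + 2·v_{8}  ⟹  sig = (2;(1,2))
  {6,9}:  v_{6} + v_{9} = v_{1} + 2·v_{4}  ⟹  sig = (2;(1,2))
  {3,9}:  v_{3} + v_{9} = v_{1} + 2·v_{7} + 3·v_{8}  ⟹  sig = (2;(1,2,3))
  {3,4}:  v_{3} + v_{4} = 2·v_{7} + 2·v_{8}  ⟹  sig = (2;(2,2))
  {2,7,8}:  v_{2} + v_{7} + v_{8} = 0  ⟹  sig = (3;())
  {1,4,8}:  v_{1} + v_{4} + v_{8} = v_{9}  ⟹  sig = (3;(1))
  {1,5,6}:  v_{1} + v_{5} + v_{6} = v_{7}  ⟹  sig = (3;(1))
  {2,4,7}:  v_{2} + v_{4} + v_{7} = v_{6}  ⟹  sig = (3;(1))
  {1,4,5}:  v_{1} + v_{4} + v_{5} = v_{7} + v_{8}  ⟹  sig = (3;(1,1))
  {2,7,9}:  v_{2} + v_{7} + v_{9} = v_{1} + v_{4}  ⟹  sig = (3;(1,1))
  {1,5,7,8}:  v_{1} + v_{5} + v_{7} + v_{8} = v_{3}  ⟹  sig = (4;(1))

Sorted signature multiset PRS(X):
[(2;(1)), (2;(1,1)), (2;(1,2)), (2;(1,2)), (2;(1,2)), (2;(1,2,3)), (2;(2,2)), (3;()), (3;(1)), (3;(1)), (3;(1)), (3;(1,1)), (3;(1,1)), (4;(1))]


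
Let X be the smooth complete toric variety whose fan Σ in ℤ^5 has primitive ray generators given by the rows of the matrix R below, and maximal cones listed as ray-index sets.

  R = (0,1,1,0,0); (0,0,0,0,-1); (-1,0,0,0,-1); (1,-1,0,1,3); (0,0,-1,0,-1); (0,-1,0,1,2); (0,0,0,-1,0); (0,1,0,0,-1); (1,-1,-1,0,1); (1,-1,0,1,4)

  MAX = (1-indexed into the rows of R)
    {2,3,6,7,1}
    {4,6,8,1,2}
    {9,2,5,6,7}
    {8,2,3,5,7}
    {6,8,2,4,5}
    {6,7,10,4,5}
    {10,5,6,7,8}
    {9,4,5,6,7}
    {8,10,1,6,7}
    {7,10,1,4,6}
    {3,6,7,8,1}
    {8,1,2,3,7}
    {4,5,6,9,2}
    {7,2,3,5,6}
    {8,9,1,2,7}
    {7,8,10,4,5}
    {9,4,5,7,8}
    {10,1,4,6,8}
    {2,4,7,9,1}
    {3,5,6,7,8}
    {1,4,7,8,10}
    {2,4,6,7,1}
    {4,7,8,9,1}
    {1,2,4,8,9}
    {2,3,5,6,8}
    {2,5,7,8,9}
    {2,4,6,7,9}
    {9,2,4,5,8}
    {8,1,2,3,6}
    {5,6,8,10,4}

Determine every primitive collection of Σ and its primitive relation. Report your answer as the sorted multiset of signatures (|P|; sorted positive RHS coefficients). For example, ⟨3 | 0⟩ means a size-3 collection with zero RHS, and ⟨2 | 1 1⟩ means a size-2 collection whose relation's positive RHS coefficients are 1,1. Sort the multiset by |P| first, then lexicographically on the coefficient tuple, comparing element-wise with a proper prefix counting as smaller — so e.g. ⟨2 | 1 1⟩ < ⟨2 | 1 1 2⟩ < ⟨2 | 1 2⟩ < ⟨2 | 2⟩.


Σ has 12 primitive collections:

  P={1,5}:  v_{1} + v_{5} = v_{8}  →  sig = ⟨2 | 1⟩
  P={2,10}:  v_{2} + v_{10} = v_{4}  →  sig = ⟨2 | 1⟩
  P={3,4}:  v_{3} + v_{4} = v_{6}  →  sig = ⟨2 | 1⟩
  P={3,9}:  v_{3} + v_{9} = v_{2} + v_{5} + v_{6} + v_{7}  →  sig = ⟨2 | 1 1 1 1⟩
  P={3,10}:  v_{3} + v_{10} = 2·v_{6} + v_{7} + v_{8}  →  sig = ⟨2 | 1 1 2⟩
  P={9,10}:  v_{9} + v_{10} = 2·v_{4} + v_{5} + v_{7}  →  sig = ⟨2 | 1 1 2⟩
  P={1,6,9}:  v_{1} + v_{6} + v_{9} = v_{4}  →  sig = ⟨3 | 1⟩
  P={6,8,9}:  v_{6} + v_{8} + v_{9} = v_{4} + v_{5}  →  sig = ⟨3 | 1 1⟩
  P={2,6,7,8}:  v_{2} + v_{6} + v_{7} + v_{8} = 0  →  sig = ⟨4 | 0⟩
  P={2,4,5,7}:  v_{2} + v_{4} + v_{5} + v_{7} = v_{9}  →  sig = ⟨4 | 1⟩
  P={4,6,7,8}:  v_{4} + v_{6} + v_{7} + v_{8} = v_{10}  →  sig = ⟨4 | 1⟩
  P={2,4,7,8}:  v_{2} + v_{4} + v_{7} + v_{8} = v_{1} + v_{9}  →  sig = ⟨4 | 1 1⟩

Sorted signature multiset PRS(X):
    |P|=2: 6 collections, coeffs (1), (1), (1), (1,1,1,1), (1,1,2), (1,1,2)
    |P|=3: 2 collections, coeffs (1), (1,1)
    |P|=4: 4 collections, coeffs (), (1), (1), (1,1)


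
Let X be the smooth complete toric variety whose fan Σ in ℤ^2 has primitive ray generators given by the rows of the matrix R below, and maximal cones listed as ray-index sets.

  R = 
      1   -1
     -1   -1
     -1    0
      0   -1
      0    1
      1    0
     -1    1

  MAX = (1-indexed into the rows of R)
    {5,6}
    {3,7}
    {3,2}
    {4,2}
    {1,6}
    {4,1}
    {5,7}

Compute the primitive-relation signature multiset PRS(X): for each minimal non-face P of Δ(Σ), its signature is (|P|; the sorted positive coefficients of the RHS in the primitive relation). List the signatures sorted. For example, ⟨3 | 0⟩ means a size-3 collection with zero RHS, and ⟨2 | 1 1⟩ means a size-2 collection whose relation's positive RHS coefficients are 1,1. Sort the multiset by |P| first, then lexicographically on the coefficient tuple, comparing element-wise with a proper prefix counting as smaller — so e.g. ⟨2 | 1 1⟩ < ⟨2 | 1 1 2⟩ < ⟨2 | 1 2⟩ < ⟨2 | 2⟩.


Primitive collections (14):

  {1,7}:  v_{1} + v_{7} = 0  ⇒ sig = ⟨2 | 0⟩
  {3,6}:  v_{3} + v_{6} = 0  ⇒ sig = ⟨2 | 0⟩
  {4,5}:  v_{4} + v_{5} = 0  ⇒ sig = ⟨2 | 0⟩
  {1,3}:  v_{1} + v_{3} = v_{4}  ⇒ sig = ⟨2 | 1⟩
  {1,5}:  v_{1} + v_{5} = v_{6}  ⇒ sig = ⟨2 | 1⟩
  {2,5}:  v_{2} + v_{5} = v_{3}  ⇒ sig = ⟨2 | 1⟩
  {2,6}:  v_{2} + v_{6} = v_{4}  ⇒ sig = ⟨2 | 1⟩
  {3,4}:  v_{3} + v_{4} = v_{2}  ⇒ sig = ⟨2 | 1⟩
  {3,5}:  v_{3} + v_{5} = v_{7}  ⇒ sig = ⟨2 | 1⟩
  {4,6}:  v_{4} + v_{6} = v_{1}  ⇒ sig = ⟨2 | 1⟩
  {4,7}:  v_{4} + v_{7} = v_{3}  ⇒ sig = ⟨2 | 1⟩
  {6,7}:  v_{6} + v_{7} = v_{5}  ⇒ sig = ⟨2 | 1⟩
  {1,2}:  v_{1} + v_{2} = 2·v_{4}  ⇒ sig = ⟨2 | 2⟩
  {2,7}:  v_{2} + v_{7} = 2·v_{3}  ⇒ sig = ⟨2 | 2⟩

Hence PRS(X_Σ) =
[⟨2 | 0⟩, ⟨2 | 0⟩, ⟨2 | 0⟩, ⟨2 | 1⟩, ⟨2 | 1⟩, ⟨2 | 1⟩, ⟨2 | 1⟩, ⟨2 | 1⟩, ⟨2 | 1⟩, ⟨2 | 1⟩, ⟨2 | 1⟩, ⟨2 | 1⟩, ⟨2 | 2⟩, ⟨2 | 2⟩]


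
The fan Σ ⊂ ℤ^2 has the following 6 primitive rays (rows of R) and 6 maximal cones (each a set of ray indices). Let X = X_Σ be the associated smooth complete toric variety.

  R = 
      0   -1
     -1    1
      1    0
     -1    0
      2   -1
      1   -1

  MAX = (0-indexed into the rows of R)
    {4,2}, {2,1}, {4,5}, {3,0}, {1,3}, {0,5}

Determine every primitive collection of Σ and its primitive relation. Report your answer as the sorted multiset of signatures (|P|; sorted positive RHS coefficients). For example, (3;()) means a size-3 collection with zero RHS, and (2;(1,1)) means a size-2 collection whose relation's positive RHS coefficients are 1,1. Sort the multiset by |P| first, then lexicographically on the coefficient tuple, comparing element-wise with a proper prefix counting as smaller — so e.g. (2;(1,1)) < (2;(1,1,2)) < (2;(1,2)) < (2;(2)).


|primitive collections| = 9. Relations:

  P={1,5}:  v_{1} + v_{5} = 0  →  sig = (2;())
  P={2,3}:  v_{2} + v_{3} = 0  →  sig = (2;())
  P={0,1}:  v_{0} + v_{1} = v_{3}  →  sig = (2;(1))
  P={0,2}:  v_{0} + v_{2} = v_{5}  →  sig = (2;(1))
  P={1,4}:  v_{1} + v_{4} = v_{2}  →  sig = (2;(1))
  P={2,5}:  v_{2} + v_{5} = v_{4}  →  sig = (2;(1))
  P={3,4}:  v_{3} + v_{4} = v_{5}  →  sig = (2;(1))
  P={3,5}:  v_{3} + v_{5} = v_{0}  →  sig = (2;(1))
  P={0,4}:  v_{0} + v_{4} = 2·v_{5}  →  sig = (2;(2))

Hence PRS(X_Σ) =
{ (2;()) ×2,  (2;(1)) ×6,  (2;(2)) }


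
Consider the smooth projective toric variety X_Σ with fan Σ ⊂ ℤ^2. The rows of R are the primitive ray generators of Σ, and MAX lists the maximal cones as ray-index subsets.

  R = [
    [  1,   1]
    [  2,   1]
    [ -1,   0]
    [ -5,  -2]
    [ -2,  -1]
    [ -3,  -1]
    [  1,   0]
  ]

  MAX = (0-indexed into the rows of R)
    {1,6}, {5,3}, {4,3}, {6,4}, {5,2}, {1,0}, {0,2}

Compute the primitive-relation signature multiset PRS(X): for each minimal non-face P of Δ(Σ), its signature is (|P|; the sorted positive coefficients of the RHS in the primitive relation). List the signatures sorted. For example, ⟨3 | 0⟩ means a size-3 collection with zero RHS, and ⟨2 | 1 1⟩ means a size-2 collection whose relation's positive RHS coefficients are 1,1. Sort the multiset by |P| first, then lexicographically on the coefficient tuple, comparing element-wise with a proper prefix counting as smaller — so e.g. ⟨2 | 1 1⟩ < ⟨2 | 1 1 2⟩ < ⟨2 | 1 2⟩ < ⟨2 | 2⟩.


Primitive collections (14):

  {1,4}:  v_{1} + v_{4} = 0  so sig = ⟨2 | 0⟩
  {2,6}:  v_{2} + v_{6} = 0  so sig = ⟨2 | 0⟩
  {0,4}:  v_{0} + v_{4} = v_{2}  so sig = ⟨2 | 1⟩
  {0,6}:  v_{0} + v_{6} = v_{1}  so sig = ⟨2 | 1⟩
  {1,2}:  v_{1} + v_{2} = v_{0}  so sig = ⟨2 | 1⟩
  {1,3}:  v_{1} + v_{3} = v_{5}  so sig = ⟨2 | 1⟩
  {1,5}:  v_{1} + v_{5} = v_{2}  so sig = ⟨2 | 1⟩
  {2,4}:  v_{2} + v_{4} = v_{5}  so sig = ⟨2 | 1⟩
  {4,5}:  v_{4} + v_{5} = v_{3}  so sig = ⟨2 | 1⟩
  {5,6}:  v_{5} + v_{6} = v_{4}  so sig = ⟨2 | 1⟩
  {0,3}:  v_{0} + v_{3} = v_{2} + v_{5}  so sig = ⟨2 | 1 1⟩
  {0,5}:  v_{0} + v_{5} = 2·v_{2}  so sig = ⟨2 | 2⟩
  {2,3}:  v_{2} + v_{3} = 2·v_{5}  so sig = ⟨2 | 2⟩
  {3,6}:  v_{3} + v_{6} = 2·v_{4}  so sig = ⟨2 | 2⟩

Sorted signature multiset PRS(X):
    |P|=2: 14 collections, coeffs (), (), (1), (1), (1), (1), (1), (1), (1), (1), (1,1), (2), (2), (2)


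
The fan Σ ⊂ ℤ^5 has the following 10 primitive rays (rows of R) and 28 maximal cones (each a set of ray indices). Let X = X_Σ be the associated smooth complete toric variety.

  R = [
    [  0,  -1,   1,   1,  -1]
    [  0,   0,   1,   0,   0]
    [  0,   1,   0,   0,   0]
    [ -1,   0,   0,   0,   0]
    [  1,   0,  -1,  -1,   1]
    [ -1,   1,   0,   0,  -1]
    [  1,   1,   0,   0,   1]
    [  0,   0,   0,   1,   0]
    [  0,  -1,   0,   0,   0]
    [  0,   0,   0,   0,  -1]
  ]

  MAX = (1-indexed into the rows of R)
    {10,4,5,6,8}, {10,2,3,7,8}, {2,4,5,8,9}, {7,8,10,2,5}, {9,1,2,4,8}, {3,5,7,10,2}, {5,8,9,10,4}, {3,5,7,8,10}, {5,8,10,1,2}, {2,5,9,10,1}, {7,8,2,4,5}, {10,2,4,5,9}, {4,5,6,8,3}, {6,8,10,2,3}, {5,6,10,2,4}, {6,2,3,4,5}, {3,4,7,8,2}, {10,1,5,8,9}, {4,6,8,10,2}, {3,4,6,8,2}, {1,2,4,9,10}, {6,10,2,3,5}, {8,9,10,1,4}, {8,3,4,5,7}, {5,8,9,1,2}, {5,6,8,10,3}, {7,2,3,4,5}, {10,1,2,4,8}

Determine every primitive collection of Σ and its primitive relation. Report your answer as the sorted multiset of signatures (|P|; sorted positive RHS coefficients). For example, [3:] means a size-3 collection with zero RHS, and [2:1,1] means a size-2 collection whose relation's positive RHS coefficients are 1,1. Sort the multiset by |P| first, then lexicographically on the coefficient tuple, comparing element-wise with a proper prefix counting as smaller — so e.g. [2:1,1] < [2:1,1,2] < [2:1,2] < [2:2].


Σ has 14 primitive collections:

  P={3,9}:  v_{3} + v_{9} = 0  →  sig = [2:]
  P={6,9}:  v_{6} + v_{9} = v_{4} + v_{10}  →  sig = [2:1,1]
  P={1,3}:  v_{1} + v_{3} = v_{2} + v_{8} + v_{10}  →  sig = [2:1,1,1]
  P={7,9}:  v_{7} + v_{9} = v_{2} + v_{5} + v_{8}  →  sig = [2:1,1,1]
  P={1,6}:  v_{1} + v_{6} = v_{2} + v_{4} + v_{8} + 2·v_{10}  →  sig = [2:1,1,1,2]
  P={1,7}:  v_{1} + v_{7} = 2·v_{2} + v_{5} + 2·v_{8} + v_{10}  →  sig = [2:1,1,2,2]
  P={6,7}:  v_{6} + v_{7} = 2·v_{3}  →  sig = [2:2]
  P={1,4,5}:  v_{1} + v_{4} + v_{5} = v_{9}  →  sig = [3:1]
  P={3,4,10}:  v_{3} + v_{4} + v_{10} = v_{6}  →  sig = [3:1]
  P={4,7,10}:  v_{4} + v_{7} + v_{10} = v_{3}  →  sig = [3:1]
  P={2,3,5,8}:  v_{2} + v_{3} + v_{5} + v_{8} = v_{7}  →  sig = [4:1]
  P={2,5,6,8}:  v_{2} + v_{5} + v_{6} + v_{8} = v_{3}  →  sig = [4:1]
  P={2,8,9,10}:  v_{2} + v_{8} + v_{9} + v_{10} = v_{1}  →  sig = [4:1]
  P={2,4,5,8,10}:  v_{2} + v_{4} + v_{5} + v_{8} + v_{10} = 0  →  sig = [5:]

Hence PRS(X_Σ) =
    [2:]
    [2:1,1]
    [2:1,1,1]
    [2:1,1,1]
    [2:1,1,1,2]
    [2:1,1,2,2]
    [2:2]
    [3:1]
    [3:1]
    [3:1]
    [4:1]
    [4:1]
    [4:1]
    [5:]


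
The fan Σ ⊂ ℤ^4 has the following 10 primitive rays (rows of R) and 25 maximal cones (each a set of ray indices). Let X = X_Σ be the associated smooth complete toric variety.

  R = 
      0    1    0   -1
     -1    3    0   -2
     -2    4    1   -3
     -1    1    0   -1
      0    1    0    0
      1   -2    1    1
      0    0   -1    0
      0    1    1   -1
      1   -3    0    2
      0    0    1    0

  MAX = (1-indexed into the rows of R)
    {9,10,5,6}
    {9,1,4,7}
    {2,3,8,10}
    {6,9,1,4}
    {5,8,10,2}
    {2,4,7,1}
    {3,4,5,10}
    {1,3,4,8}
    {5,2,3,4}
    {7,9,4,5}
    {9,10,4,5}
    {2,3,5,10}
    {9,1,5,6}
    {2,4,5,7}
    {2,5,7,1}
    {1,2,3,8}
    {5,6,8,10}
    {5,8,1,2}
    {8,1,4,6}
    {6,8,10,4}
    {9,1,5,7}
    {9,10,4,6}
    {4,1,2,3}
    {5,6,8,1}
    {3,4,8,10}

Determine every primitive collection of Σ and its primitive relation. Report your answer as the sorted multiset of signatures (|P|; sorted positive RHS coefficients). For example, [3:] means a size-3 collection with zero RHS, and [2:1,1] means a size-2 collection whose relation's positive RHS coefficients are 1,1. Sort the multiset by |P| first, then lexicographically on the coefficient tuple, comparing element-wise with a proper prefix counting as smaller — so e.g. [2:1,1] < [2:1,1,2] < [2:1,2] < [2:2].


17 collections generate NE(X_Σ); each relation:

  • {2,9}:  v_{2} + v_{9} = 0  →  sig = [2:]
  • {7,10}:  v_{7} + v_{10} = 0  →  sig = [2:]
  • {1,10}:  v_{1} + v_{10} = v_{8}  →  sig = [2:1]
  • {2,6}:  v_{2} + v_{6} = v_{8}  →  sig = [2:1]
  • {7,8}:  v_{7} + v_{8} = v_{1}  →  sig = [2:1]
  • {8,9}:  v_{8} + v_{9} = v_{6}  →  sig = [2:1]
  • {3,7}:  v_{3} + v_{7} = v_{2} + v_{4}  →  sig = [2:1,1]
  • {3,9}:  v_{3} + v_{9} = v_{4} + v_{10}  →  sig = [2:1,1]
  • {6,7}:  v_{6} + v_{7} = v_{1} + v_{9}  →  sig = [2:1,1]
  • {3,6}:  v_{3} + v_{6} = v_{4} + v_{8} + v_{10}  →  sig = [2:1,1,1]
  • {1,4,5}:  v_{1} + v_{4} + v_{5} = v_{2}  →  sig = [3:1]
  • {2,4,10}:  v_{2} + v_{4} + v_{10} = v_{3}  →  sig = [3:1]
  • {4,5,6}:  v_{4} + v_{5} + v_{6} = v_{10}  →  sig = [3:1]
  • {2,4,8}:  v_{2} + v_{4} + v_{8} = v_{1} + v_{3}  →  sig = [3:1,1]
  • {4,5,8}:  v_{4} + v_{5} + v_{8} = v_{2} + v_{10}  →  sig = [3:1,1]
  • {1,3,5}:  v_{1} + v_{3} + v_{5} = 2·v_{2} + v_{10}  →  sig = [3:1,2]
  • {3,5,8}:  v_{3} + v_{5} + v_{8} = 2·v_{2} + 2·v_{10}  →  sig = [3:2,2]

Hence PRS(X_Σ) =
{ [2:] ×2,  [2:1] ×4,  [2:1,1] ×3,  [2:1,1,1],  [3:1] ×3,  [3:1,1] ×2,  [3:1,2],  [3:2,2] }


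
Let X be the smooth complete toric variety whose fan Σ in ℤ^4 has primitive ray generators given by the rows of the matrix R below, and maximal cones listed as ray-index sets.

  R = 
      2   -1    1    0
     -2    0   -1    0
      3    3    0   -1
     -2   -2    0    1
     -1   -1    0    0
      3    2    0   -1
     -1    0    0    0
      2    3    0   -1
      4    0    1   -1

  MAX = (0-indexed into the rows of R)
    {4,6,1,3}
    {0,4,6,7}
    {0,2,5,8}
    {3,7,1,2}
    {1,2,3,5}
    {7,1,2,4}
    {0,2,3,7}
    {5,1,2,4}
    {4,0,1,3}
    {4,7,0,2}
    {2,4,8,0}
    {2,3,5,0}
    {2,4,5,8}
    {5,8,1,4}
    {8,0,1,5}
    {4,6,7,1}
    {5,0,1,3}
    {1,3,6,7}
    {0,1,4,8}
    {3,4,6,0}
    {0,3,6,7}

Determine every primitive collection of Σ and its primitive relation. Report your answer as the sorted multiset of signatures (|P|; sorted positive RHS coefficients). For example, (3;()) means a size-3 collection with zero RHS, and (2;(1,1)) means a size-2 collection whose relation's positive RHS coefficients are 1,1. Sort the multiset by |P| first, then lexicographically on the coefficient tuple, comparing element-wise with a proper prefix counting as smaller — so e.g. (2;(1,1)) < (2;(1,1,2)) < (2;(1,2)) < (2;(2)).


Σ has 14 primitive collections:

  P = {2,6}:  v_{2} + v_{6} = v_{7}  ⇒ sig = (2;(1))
  P = {5,6}:  v_{5} + v_{6} = v_{2} + v_{4}  ⇒ sig = (2;(1,1))
  P = {6,8}:  v_{6} + v_{8} = v_{0} + v_{2} + 2·v_{4}  ⇒ sig = (2;(1,1,2))
  P = {3,8}:  v_{3} + v_{8} = 2·v_{0} + v_{1}  ⇒ sig = (2;(1,2))
  P = {5,7}:  v_{5} + v_{7} = 2·v_{2} + v_{4}  ⇒ sig = (2;(1,2))
  P = {7,8}:  v_{7} + v_{8} = v_{0} + 2·v_{2} + 2·v_{4}  ⇒ sig = (2;(1,2,2))
  P = {2,3,4}:  v_{2} + v_{3} + v_{4} = 0  ⇒ sig = (3;())
  P = {0,1,2}:  v_{0} + v_{1} + v_{2} = v_{5}  ⇒ sig = (3;(1))
  P = {0,1,6}:  v_{0} + v_{1} + v_{6} = v_{4}  ⇒ sig = (3;(1))
  P = {0,4,5}:  v_{0} + v_{4} + v_{5} = v_{8}  ⇒ sig = (3;(1))
  P = {3,4,7}:  v_{3} + v_{4} + v_{7} = v_{6}  ⇒ sig = (3;(1))
  P = {0,1,7}:  v_{0} + v_{1} + v_{7} = v_{2} + v_{4}  ⇒ sig = (3;(1,1))
  P = {3,4,5}:  v_{3} + v_{4} + v_{5} = v_{0} + v_{1}  ⇒ sig = (3;(1,1))
  P = {1,2,8}:  v_{1} + v_{2} + v_{8} = v_{4} + 2·v_{5}  ⇒ sig = (3;(1,2))

so the primitive-relation signature multiset is
    (2;(1))
    (2;(1,1))
    (2;(1,1,2))
    (2;(1,2))
    (2;(1,2))
    (2;(1,2,2))
    (3;())
    (3;(1))
    (3;(1))
    (3;(1))
    (3;(1))
    (3;(1,1))
    (3;(1,1))
    (3;(1,2))


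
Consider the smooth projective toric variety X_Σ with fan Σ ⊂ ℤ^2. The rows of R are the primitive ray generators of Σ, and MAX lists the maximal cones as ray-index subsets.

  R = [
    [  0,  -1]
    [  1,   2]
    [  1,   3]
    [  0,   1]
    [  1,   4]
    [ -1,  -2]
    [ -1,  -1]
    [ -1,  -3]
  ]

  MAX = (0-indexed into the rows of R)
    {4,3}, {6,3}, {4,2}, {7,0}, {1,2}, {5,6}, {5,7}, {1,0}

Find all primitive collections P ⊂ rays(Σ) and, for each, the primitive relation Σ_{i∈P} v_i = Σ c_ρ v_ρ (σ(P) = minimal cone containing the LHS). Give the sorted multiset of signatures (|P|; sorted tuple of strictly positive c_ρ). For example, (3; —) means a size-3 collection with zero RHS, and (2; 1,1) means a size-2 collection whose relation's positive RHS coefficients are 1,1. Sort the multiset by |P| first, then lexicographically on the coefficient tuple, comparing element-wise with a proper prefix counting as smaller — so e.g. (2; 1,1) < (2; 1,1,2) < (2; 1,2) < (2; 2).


Minimal non-faces — 20 found among 8 rays, 8 max cones:

  • {0,3}:  v_{0} + v_{3} = 0  ⇒ sig = (2; —)
  • {1,5}:  v_{1} + v_{5} = 0  ⇒ sig = (2; —)
  • {2,7}:  v_{2} + v_{7} = 0  ⇒ sig = (2; —)
  • {0,2}:  v_{0} + v_{2} = v_{1}  ⇒ sig = (2; 1)
  • {0,4}:  v_{0} + v_{4} = v_{2}  ⇒ sig = (2; 1)
  • {0,5}:  v_{0} + v_{5} = v_{7}  ⇒ sig = (2; 1)
  • {0,6}:  v_{0} + v_{6} = v_{5}  ⇒ sig = (2; 1)
  • {1,3}:  v_{1} + v_{3} = v_{2}  ⇒ sig = (2; 1)
  • {1,6}:  v_{1} + v_{6} = v_{3}  ⇒ sig = (2; 1)
  • {1,7}:  v_{1} + v_{7} = v_{0}  ⇒ sig = (2; 1)
  • {2,3}:  v_{2} + v_{3} = v_{4}  ⇒ sig = (2; 1)
  • {2,5}:  v_{2} + v_{5} = v_{3}  ⇒ sig = (2; 1)
  • {3,5}:  v_{3} + v_{5} = v_{6}  ⇒ sig = (2; 1)
  • {3,7}:  v_{3} + v_{7} = v_{5}  ⇒ sig = (2; 1)
  • {4,7}:  v_{4} + v_{7} = v_{3}  ⇒ sig = (2; 1)
  • {1,4}:  v_{1} + v_{4} = 2·v_{2}  ⇒ sig = (2; 2)
  • {2,6}:  v_{2} + v_{6} = 2·v_{3}  ⇒ sig = (2; 2)
  • {4,5}:  v_{4} + v_{5} = 2·v_{3}  ⇒ sig = (2; 2)
  • {6,7}:  v_{6} + v_{7} = 2·v_{5}  ⇒ sig = (2; 2)
  • {4,6}:  v_{4} + v_{6} = 3·v_{3}  ⇒ sig = (2; 3)

Hence PRS(X_Σ) =
    |P|=2: 20 collections, coeffs (), (), (), (1), (1), (1), (1), (1), (1), (1), (1), (1), (1), (1), (1), (2), (2), (2), (2), (3)


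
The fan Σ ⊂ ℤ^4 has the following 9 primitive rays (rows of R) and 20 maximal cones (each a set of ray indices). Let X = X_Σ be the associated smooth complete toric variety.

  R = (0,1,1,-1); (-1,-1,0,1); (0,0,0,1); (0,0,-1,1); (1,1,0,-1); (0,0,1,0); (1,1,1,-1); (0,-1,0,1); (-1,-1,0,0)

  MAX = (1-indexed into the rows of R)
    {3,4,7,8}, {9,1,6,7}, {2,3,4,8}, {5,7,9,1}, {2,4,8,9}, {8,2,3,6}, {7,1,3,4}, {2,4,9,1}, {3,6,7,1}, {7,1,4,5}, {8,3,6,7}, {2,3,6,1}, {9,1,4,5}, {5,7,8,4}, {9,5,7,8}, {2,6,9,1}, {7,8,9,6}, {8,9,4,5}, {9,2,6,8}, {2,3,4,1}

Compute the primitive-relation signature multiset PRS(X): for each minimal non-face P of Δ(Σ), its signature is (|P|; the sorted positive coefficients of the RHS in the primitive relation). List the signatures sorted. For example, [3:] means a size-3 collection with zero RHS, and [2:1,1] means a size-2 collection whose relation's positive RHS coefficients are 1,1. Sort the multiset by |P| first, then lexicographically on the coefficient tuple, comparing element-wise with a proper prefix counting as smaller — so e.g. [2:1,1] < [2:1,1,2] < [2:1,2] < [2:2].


8 collections generate NE(X_Σ); each relation:

  • {2,5}:  v_{2} + v_{5} = 0  ⟹  sig = [2:]
  • {1,8}:  v_{1} + v_{8} = v_{6}  ⟹  sig = [2:1]
  • {2,7}:  v_{2} + v_{7} = v_{6}  ⟹  sig = [2:1]
  • {3,9}:  v_{3} + v_{9} = v_{2}  ⟹  sig = [2:1]
  • {4,6}:  v_{4} + v_{6} = v_{3}  ⟹  sig = [2:1]
  • {5,6}:  v_{5} + v_{6} = v_{7}  ⟹  sig = [2:1]
  • {3,5}:  v_{3} + v_{5} = v_{4} + v_{7}  ⟹  sig = [2:1,1]
  • {4,7,9}:  v_{4} + v_{7} + v_{9} = 0  ⟹  sig = [3:]

Signatures (|P|; sorted positive RHS coefficients), sorted:
[[2:], [2:1], [2:1], [2:1], [2:1], [2:1], [2:1,1], [3:]]


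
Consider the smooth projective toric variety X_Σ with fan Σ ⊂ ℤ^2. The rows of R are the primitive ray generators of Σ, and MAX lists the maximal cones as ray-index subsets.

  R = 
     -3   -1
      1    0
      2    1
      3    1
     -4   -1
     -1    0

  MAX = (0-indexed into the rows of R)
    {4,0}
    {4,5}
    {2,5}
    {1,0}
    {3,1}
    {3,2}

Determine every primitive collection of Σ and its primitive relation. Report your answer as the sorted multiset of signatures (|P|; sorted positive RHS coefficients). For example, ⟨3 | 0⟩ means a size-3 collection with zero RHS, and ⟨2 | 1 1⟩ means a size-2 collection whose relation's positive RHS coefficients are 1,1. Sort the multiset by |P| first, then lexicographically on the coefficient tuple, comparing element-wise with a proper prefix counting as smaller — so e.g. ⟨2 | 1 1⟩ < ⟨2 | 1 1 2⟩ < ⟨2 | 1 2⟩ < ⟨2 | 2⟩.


9 minimal non-faces of Δ(Σ) (on 6 rays):

  P = {0,3}:  v_{0} + v_{3} = 0 ; sig = ⟨2 | 0⟩
  P = {1,5}:  v_{1} + v_{5} = 0 ; sig = ⟨2 | 0⟩
  P = {0,2}:  v_{0} + v_{2} = v_{5} ; sig = ⟨2 | 1⟩
  P = {0,5}:  v_{0} + v_{5} = v_{4} ; sig = ⟨2 | 1⟩
  P = {1,2}:  v_{1} + v_{2} = v_{3} ; sig = ⟨2 | 1⟩
  P = {1,4}:  v_{1} + v_{4} = v_{0} ; sig = ⟨2 | 1⟩
  P = {3,4}:  v_{3} + v_{4} = v_{5} ; sig = ⟨2 | 1⟩
  P = {3,5}:  v_{3} + v_{5} = v_{2} ; sig = ⟨2 | 1⟩
  P = {2,4}:  v_{2} + v_{4} = 2·v_{5} ; sig = ⟨2 | 2⟩

Sorted signature multiset PRS(X):
{ ⟨2 | 0⟩ ×2,  ⟨2 | 1⟩ ×6,  ⟨2 | 2⟩ }


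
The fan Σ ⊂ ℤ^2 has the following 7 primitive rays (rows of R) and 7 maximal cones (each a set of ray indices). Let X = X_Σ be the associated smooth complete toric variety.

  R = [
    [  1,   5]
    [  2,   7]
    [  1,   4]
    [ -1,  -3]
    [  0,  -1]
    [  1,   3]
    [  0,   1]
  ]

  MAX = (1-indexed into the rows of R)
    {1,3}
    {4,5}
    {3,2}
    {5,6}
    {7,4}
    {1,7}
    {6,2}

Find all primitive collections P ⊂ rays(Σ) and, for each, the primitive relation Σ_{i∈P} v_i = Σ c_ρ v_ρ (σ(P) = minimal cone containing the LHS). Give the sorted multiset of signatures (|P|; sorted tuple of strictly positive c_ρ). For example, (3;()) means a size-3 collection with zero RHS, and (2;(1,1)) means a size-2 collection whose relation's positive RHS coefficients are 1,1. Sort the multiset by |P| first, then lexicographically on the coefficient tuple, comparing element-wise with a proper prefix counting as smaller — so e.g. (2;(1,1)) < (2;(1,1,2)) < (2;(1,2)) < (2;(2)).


Δ(Σ) — 7 vertices, 14 min non-faces:

  {4,6}:  v_{4} + v_{6} = 0 ; sig = (2;())
  {5,7}:  v_{5} + v_{7} = 0 ; sig = (2;())
  {1,5}:  v_{1} + v_{5} = v_{3} ; sig = (2;(1))
  {2,4}:  v_{2} + v_{4} = v_{3} ; sig = (2;(1))
  {3,4}:  v_{3} + v_{4} = v_{7} ; sig = (2;(1))
  {3,5}:  v_{3} + v_{5} = v_{6} ; sig = (2;(1))
  {3,6}:  v_{3} + v_{6} = v_{2} ; sig = (2;(1))
  {3,7}:  v_{3} + v_{7} = v_{1} ; sig = (2;(1))
  {6,7}:  v_{6} + v_{7} = v_{3} ; sig = (2;(1))
  {1,4}:  v_{1} + v_{4} = 2·v_{7} ; sig = (2;(2))
  {1,6}:  v_{1} + v_{6} = 2·v_{3} ; sig = (2;(2))
  {2,5}:  v_{2} + v_{5} = 2·v_{6} ; sig = (2;(2))
  {2,7}:  v_{2} + v_{7} = 2·v_{3} ; sig = (2;(2))
  {1,2}:  v_{1} + v_{2} = 3·v_{3} ; sig = (2;(3))

Hence PRS(X_Σ) =
    |P|=2: 14 collections, coeffs (), (), (1), (1), (1), (1), (1), (1), (1), (2), (2), (2), (2), (3)


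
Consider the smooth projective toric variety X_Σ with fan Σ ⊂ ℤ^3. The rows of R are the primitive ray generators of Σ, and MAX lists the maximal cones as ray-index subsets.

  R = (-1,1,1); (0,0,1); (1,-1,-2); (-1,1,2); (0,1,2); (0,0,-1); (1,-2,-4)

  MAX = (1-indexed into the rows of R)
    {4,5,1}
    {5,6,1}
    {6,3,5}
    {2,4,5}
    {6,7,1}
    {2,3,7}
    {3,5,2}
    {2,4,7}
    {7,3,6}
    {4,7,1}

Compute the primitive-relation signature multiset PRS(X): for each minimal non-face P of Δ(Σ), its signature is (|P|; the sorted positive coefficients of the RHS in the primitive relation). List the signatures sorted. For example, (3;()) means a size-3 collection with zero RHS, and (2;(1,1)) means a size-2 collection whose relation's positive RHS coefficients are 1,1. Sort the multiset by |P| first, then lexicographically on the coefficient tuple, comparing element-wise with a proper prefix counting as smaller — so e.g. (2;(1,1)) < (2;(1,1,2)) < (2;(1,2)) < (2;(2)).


Primitive collections (6):

  • {2,6}:  v_{2} + v_{6} = 0 — sig = (2;())
  • {3,4}:  v_{3} + v_{4} = 0 — sig = (2;())
  • {1,2}:  v_{1} + v_{2} = v_{4} — sig = (2;(1))
  • {1,3}:  v_{1} + v_{3} = v_{6} — sig = (2;(1))
  • {4,6}:  v_{4} + v_{6} = v_{1} — sig = (2;(1))
  • {5,7}:  v_{5} + v_{7} = v_{3} — sig = (2;(1))

Signatures (|P|; sorted positive RHS coefficients), sorted:
[(2;()), (2;()), (2;(1)), (2;(1)), (2;(1)), (2;(1))]


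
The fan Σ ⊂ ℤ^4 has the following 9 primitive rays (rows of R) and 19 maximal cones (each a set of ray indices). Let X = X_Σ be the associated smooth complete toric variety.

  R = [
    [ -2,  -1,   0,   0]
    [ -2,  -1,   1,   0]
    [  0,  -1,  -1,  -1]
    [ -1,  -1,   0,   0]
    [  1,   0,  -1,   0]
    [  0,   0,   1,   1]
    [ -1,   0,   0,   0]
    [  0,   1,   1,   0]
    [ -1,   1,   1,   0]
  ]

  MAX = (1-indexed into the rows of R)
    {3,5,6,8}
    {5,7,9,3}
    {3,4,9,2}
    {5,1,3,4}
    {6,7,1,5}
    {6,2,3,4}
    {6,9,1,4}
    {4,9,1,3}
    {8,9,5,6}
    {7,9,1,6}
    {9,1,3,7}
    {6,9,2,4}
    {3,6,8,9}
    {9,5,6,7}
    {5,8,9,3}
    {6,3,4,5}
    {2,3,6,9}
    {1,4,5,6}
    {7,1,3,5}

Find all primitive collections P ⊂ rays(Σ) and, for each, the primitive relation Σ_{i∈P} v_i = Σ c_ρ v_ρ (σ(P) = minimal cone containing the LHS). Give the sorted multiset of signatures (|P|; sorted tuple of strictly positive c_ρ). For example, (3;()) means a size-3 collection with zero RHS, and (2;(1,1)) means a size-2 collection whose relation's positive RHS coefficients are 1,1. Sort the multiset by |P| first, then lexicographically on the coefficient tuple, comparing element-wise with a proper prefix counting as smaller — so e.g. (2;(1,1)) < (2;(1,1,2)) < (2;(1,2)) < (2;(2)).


14 minimal non-faces of Δ(Σ) (on 9 rays):

  {2,5}:  v_{2} + v_{5} = v_{4}  ⇒ sig = (2;(1))
  {4,7}:  v_{4} + v_{7} = v_{1}  ⇒ sig = (2;(1))
  {7,8}:  v_{7} + v_{8} = v_{9}  ⇒ sig = (2;(1))
  {1,8}:  v_{1} + v_{8} = v_{4} + v_{9}  ⇒ sig = (2;(1,1))
  {4,8}:  v_{4} + v_{8} = v_{3} + v_{6} + v_{9}  ⇒ sig = (2;(1,1,1))
  {2,7}:  v_{2} + v_{7} = 2·v_{4} + v_{9}  ⇒ sig = (2;(1,2))
  {1,2}:  v_{1} + v_{2} = 3·v_{4} + v_{9}  ⇒ sig = (2;(1,3))
  {2,8}:  v_{2} + v_{8} = 2·v_{3} + 2·v_{6} + 2·v_{9}  ⇒ sig = (2;(2,2,2))
  {3,6,7}:  v_{3} + v_{6} + v_{7} = v_{4}  ⇒ sig = (3;(1))
  {4,5,9}:  v_{4} + v_{5} + v_{9} = v_{7}  ⇒ sig = (3;(1))
  {1,3,6}:  v_{1} + v_{3} + v_{6} = 2·v_{4}  ⇒ sig = (3;(2))
  {1,5,9}:  v_{1} + v_{5} + v_{9} = 2·v_{7}  ⇒ sig = (3;(2))
  {3,5,6,9}:  v_{3} + v_{5} + v_{6} + v_{9} = 0  ⇒ sig = (4;())
  {3,4,6,9}:  v_{3} + v_{4} + v_{6} + v_{9} = v_{2}  ⇒ sig = (4;(1))

Sorted signature multiset PRS(X):
    |P|=2: 8 collections, coeffs (1), (1), (1), (1,1), (1,1,1), (1,2), (1,3), (2,2,2)
    |P|=3: 4 collections, coeffs (1), (1), (2), (2)
    |P|=4: 2 collections, coeffs (), (1)
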